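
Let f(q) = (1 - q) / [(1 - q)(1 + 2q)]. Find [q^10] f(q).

1024

Partial fractions give a closed form: a_n = (1)·(-2)^n.
At n = 10: a_10 = 1024.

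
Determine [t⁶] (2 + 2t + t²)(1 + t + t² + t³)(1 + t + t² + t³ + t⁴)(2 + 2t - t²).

(2 + 2t + t²) has coefficients 2,2,1 for degrees 0…2.
(1 + t + t² + t³) has coefficients 1,1,1,1,0,0,0 for degrees 0…6.
Multiplying by (1 + t + t² + t³ + t⁴) gives running coefficients 1,2,3,4,4,3,2 for degrees 0…6.
Finally multiplying by (2 + 2t - t²), the product of all factors after the first has coefficients 2,6,9,12,13,10,6 for degrees 0…6.
[t⁶] = 2·6 + 2·10 + 1·13 = 45.

45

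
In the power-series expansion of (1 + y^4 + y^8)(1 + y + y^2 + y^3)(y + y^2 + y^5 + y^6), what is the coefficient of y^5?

(1 + y^4 + y^8) has coefficients 1,0,0,0,1,0 for degrees 0…5.
(1 + y + y^2 + y^3) has coefficients 1,1,1,1,0,0 for degrees 0…5.
Finally multiplying by (y + y^2 + y^5 + y^6), the product of all factors after the first has coefficients 0,1,2,2,2,2 for degrees 0…5.
[y^5] = 1·2 + 1·1 = 3.

3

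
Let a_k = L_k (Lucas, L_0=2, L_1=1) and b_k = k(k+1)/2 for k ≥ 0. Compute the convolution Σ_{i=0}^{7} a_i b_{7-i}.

The convolution is the x^7 coefficient of A(x)B(x).
Σ = 2·28 + 1·21 + 3·15 + 4·10 + 7·6 + 11·3 + 18·1 + 29·0 = 255.

255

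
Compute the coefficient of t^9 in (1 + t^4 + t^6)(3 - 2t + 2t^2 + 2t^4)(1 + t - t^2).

(1 + t^4 + t^6) has coefficients 1,0,0,0,1,0,1 for degrees 0…6.
(3 - 2t + 2t^2 + 2t^4) has coefficients 3,-2,2,0,2,0,0,0,0,0 for degrees 0…9.
Finally multiplying by (1 + t - t^2), the product of all factors after the first has coefficients 3,1,-3,4,0,2,-2,0,0,0 for degrees 0…9.
[t^9] = 1·0 + 1·2 + 1·4 = 6.

6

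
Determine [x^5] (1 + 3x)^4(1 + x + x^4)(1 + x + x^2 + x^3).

(1 + 3x)^4 has coefficients 1,12,54,108,81 for degrees 0…4.
(1 + x + x^4) has coefficients 1,1,0,0,1,0 for degrees 0…5.
Finally multiplying by (1 + x + x^2 + x^3), the product of all factors after the first has coefficients 1,2,2,2,2,1 for degrees 0…5.
[x^5] = 1·1 + 12·2 + 54·2 + 108·2 + 81·2 = 511.

511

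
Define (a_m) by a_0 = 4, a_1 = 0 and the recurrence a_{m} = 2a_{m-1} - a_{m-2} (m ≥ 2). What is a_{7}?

The ordinary generating function has denominator 1 - 2y + y^2.
Iterating the recurrence: a_0,…,a_{7} = 4, 0, -4, -8, -12, -16, -20, -24.

-24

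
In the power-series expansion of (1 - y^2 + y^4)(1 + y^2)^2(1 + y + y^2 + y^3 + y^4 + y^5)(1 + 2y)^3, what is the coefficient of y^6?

54

(1 - y^2 + y^4) has coefficients 1,0,-1,0,1 for degrees 0…4.
(1 + y^2)^2 has coefficients 1,0,2,0,1,0,0 for degrees 0…6.
Multiplying by (1 + y + y^2 + y^3 + y^4 + y^5) gives running coefficients 1,1,3,3,4,4,3 for degrees 0…6.
Finally multiplying by (1 + 2y)^3, the product of all factors after the first has coefficients 1,7,21,41,66,88,99 for degrees 0…6.
[y^6] = 1·99 − 1·66 + 1·21 = 54.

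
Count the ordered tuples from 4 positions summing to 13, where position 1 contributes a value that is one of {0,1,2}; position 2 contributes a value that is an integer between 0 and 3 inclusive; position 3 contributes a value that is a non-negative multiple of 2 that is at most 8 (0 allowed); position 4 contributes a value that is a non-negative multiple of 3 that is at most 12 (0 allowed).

The generating function for the choices is (1 + y + y²)·(1 + y + y² + y³)·(1 + y² + y⁴ + y⁶ + y⁸)·(1 + y³ + y⁶ + y⁹ + y¹²); the count is [y¹³].
(1 + y + y²) has coefficients 1,1,1 for degrees 0…2.
(1 + y + y² + y³) has coefficients 1,1,1,1,0,0,0,0,0,0,0,0,0,0 for degrees 0…13.
Multiplying by (1 + y² + y⁴ + y⁶ + y⁸) gives running coefficients 1,1,2,2,2,2,2,2,2,2,1,1,0,0 for degrees 0…13.
Finally multiplying by (1 + y³ + y⁶ + y⁹ + y¹²), the product of all factors after the first has coefficients 1,1,2,3,3,4,5,5,6,7,6,7,7,6 for degrees 0…13.
[y¹³] = 1·6 + 1·7 + 1·7 = 20.

20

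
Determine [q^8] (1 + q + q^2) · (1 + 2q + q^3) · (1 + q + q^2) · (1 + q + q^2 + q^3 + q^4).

(1 + q + q^2) has coefficients 1,1,1 for degrees 0…2.
(1 + 2q + q^3) has coefficients 1,2,0,1,0,0,0,0,0 for degrees 0…8.
Multiplying by (1 + q + q^2) gives running coefficients 1,3,3,3,1,1,0,0,0 for degrees 0…8.
Finally multiplying by (1 + q + q^2 + q^3 + q^4), the product of all factors after the first has coefficients 1,4,7,10,11,11,8,5,2 for degrees 0…8.
[q^8] = 1·2 + 1·5 + 1·8 = 15.

15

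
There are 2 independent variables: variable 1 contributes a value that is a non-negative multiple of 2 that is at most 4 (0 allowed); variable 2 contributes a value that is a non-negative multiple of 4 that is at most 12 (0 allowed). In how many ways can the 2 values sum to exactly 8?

The generating function for the choices is (1 + x^2 + x^4)·(1 + x^4 + x^8 + x^12); the count is [x^8].
(1 + x^2 + x^4) has coefficients 1,0,1,0,1 for degrees 0…4.
(1 + x^4 + x^8 + x^12) has coefficients 1,0,0,0,1,0,0,0,1 for degrees 0…8.
[x^8] = 1·1 + 1·0 + 1·1 = 2.

2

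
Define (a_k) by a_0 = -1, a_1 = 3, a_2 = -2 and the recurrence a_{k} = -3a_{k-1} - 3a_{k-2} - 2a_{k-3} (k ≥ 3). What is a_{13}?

The ordinary generating function has denominator 1 + 3z + 3z^2 + 2z^3.
Iterating the recurrence: a_0,…,a_{13} = -1, 3, -2, -1, 3, -2, -1, 3, -2, -1, 3, -2, -1, 3.

3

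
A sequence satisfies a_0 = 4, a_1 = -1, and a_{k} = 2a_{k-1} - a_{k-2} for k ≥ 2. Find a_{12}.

-56

The ordinary generating function has denominator 1 - 2q + q^2.
Iterating the recurrence: a_0,…,a_{12} = 4, -1, -6, -11, -16, -21, -26, -31, -36, -41, -46, -51, -56.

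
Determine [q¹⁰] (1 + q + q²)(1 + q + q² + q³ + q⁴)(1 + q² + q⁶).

(1 + q + q²) has coefficients 1,1,1 for degrees 0…2.
(1 + q + q² + q³ + q⁴) has coefficients 1,1,1,1,1,0,0,0,0,0,0 for degrees 0…10.
Finally multiplying by (1 + q² + q⁶), the product of all factors after the first has coefficients 1,1,2,2,2,1,2,1,1,1,1 for degrees 0…10.
[q¹⁰] = 1·1 + 1·1 + 1·1 = 3.

3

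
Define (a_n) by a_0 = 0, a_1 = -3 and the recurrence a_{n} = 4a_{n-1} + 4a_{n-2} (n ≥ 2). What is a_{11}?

-17636352

The ordinary generating function has denominator 1 - 4z - 4z^2.
Iterating the recurrence: a_0,…,a_{11} = 0, -3, -12, -60, -288, -1392, -6720, -32448, -156672, -756480, -3652608, -17636352.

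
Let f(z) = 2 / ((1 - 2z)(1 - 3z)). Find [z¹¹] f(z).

1054690

Partial fractions give a closed form: a_n = (-4)·2^n + (6)·3^n.
At n = 11: a_11 = 1054690.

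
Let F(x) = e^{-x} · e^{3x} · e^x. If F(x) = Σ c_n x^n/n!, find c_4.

The EGF product rule gives c_4 = Σ_{k_1+k_2+k_3=4} C(4; k_1,k_2,k_3) · ∏ g_i(k_i), where e^{-x} gives (-1)^k; e^{3x} gives (3)^k; e^x gives (1)^k.
g_1(k) for k = 0…4: 1, -1, 1, -1, 1.
g_2(k) for k = 0…4: 1, 3, 9, 27, 81.
g_3(k) for k = 0…4: 1, 1, 1, 1, 1.
First combine the last two factors: h(k) = Σ_j C(k,j)·g_2(j)·g_3(k−j) for k = 0…4: 1, 4, 16, 64, 256.
c_4 = Σ_k C(4,k)·g_1(k)·h(4−k) = 1·1·256 + 4·(-1)·64 + 6·1·16 + 4·(-1)·4 + 1·1·1 = 256 − 256 + 96 − 16 + 1 = 81.

81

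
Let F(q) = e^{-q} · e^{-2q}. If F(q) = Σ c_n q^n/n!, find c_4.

The EGF product rule gives c_4 = Σ_{k_1+k_2=4} C(4; k_1,k_2) · ∏ g_i(k_i), where e^{-q} gives (-1)^k; e^{-2q} gives (-2)^k.
g_1(k) for k = 0…4: 1, -1, 1, -1, 1.
g_2(k) for k = 0…4: 1, -2, 4, -8, 16.
c_4 = Σ_k C(4,k)·g_1(k)·g_2(4−k) = 1·1·16 + 4·(-1)·(-8) + 6·1·4 + 4·(-1)·(-2) + 1·1·1 = 16 + 32 + 24 + 8 + 1 = 81.

81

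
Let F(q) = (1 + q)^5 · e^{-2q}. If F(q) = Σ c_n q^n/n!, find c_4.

-24

The EGF product rule gives c_4 = Σ_{k_1+k_2=4} C(4; k_1,k_2) · ∏ g_i(k_i), where (1+q)^5 gives the falling factorial (5)_k; e^{-2q} gives (-2)^k.
g_1(k) for k = 0…4: 1, 5, 20, 60, 120.
g_2(k) for k = 0…4: 1, -2, 4, -8, 16.
c_4 = Σ_k C(4,k)·g_1(k)·g_2(4−k) = 1·1·16 + 4·5·(-8) + 6·20·4 + 4·60·(-2) + 1·120·1 = 16 − 160 + 480 − 480 + 120 = -24.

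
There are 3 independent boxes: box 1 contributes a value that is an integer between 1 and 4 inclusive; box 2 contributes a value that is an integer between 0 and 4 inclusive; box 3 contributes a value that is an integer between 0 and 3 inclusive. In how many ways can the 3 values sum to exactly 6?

14

The generating function for the choices is (y + y^2 + y^3 + y^4)·(1 + y + y^2 + y^3 + y^4)·(1 + y + y^2 + y^3); the count is [y^6].
(y + y^2 + y^3 + y^4) has coefficients 0,1,1,1,1 for degrees 0…4.
(1 + y + y^2 + y^3 + y^4) has coefficients 1,1,1,1,1,0,0 for degrees 0…6.
Finally multiplying by (1 + y + y^2 + y^3), the product of all factors after the first has coefficients 1,2,3,4,4,3,2 for degrees 0…6.
[y^6] = 1·3 + 1·4 + 1·4 + 1·3 = 14.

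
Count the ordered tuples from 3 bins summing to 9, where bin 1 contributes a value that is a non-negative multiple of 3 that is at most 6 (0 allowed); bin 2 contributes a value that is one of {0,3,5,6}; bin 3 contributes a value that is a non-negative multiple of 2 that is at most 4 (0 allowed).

The generating function for the choices is (1 + x^3 + x^6)·(1 + x^3 + x^5 + x^6)·(1 + x^2 + x^4); the count is [x^9].
(1 + x^3 + x^6) has coefficients 1,0,0,1,0,0,1 for degrees 0…6.
(1 + x^3 + x^5 + x^6) has coefficients 1,0,0,1,0,1,1,0,0,0 for degrees 0…9.
Finally multiplying by (1 + x^2 + x^4), the product of all factors after the first has coefficients 1,0,1,1,1,2,1,2,1,1 for degrees 0…9.
[x^9] = 1·1 + 1·1 + 1·1 = 3.

3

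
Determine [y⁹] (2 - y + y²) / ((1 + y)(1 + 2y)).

The denominator gives the recurrence a_n = −3a_(n−1) − 2a_(n−2) for n ≥ 3; the numerator fixes a_0 = 2, a_1 = -7, a_2 = 18.
Iterating: 2, -7, 18, -40, 84, -172, 348, -700, 1404, -2812, so a_9 = -2812.

-2812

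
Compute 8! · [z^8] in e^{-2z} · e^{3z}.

1

The EGF product rule gives c_8 = Σ_{k_1+k_2=8} C(8; k_1,k_2) · ∏ g_i(k_i), where e^{-2z} gives (-2)^k; e^{3z} gives (3)^k.
g_1(k) for k = 0…8: 1, -2, 4, -8, 16, -32, 64, -128, 256.
g_2(k) for k = 0…8: 1, 3, 9, 27, 81, 243, 729, 2187, 6561.
c_8 = Σ_k C(8,k)·g_1(k)·g_2(8−k) = 1·1·6561 + 8·(-2)·2187 + 28·4·729 + 56·(-8)·243 + 70·16·81 + 56·(-32)·27 + 28·64·9 + 8·(-128)·3 + 1·256·1 = 6561 − 34992 + 81648 − 108864 + 90720 − 48384 + 16128 − 3072 + 256 = 1.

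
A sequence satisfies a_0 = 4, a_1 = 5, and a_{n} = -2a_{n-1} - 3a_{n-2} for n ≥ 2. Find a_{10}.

-766

The ordinary generating function has denominator 1 + 2t + 3t^2.
Iterating the recurrence: a_0,…,a_{10} = 4, 5, -22, 29, 8, -103, 182, -55, -436, 1037, -766.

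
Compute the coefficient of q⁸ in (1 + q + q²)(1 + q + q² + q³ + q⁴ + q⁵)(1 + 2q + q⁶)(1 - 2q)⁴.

21

(1 + q + q²) has coefficients 1,1,1 for degrees 0…2.
(1 + q + q² + q³ + q⁴ + q⁵) has coefficients 1,1,1,1,1,1,0,0,0 for degrees 0…8.
Multiplying by (1 + 2q + q⁶) gives running coefficients 1,3,3,3,3,3,3,1,1 for degrees 0…8.
Finally multiplying by (1 - 2q)⁴, the product of all factors after the first has coefficients 1,-5,3,19,-29,3,3,1,17 for degrees 0…8.
[q⁸] = 1·17 + 1·1 + 1·3 = 21.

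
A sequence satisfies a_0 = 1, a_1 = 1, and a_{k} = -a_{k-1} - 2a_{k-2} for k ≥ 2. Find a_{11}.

The ordinary generating function has denominator 1 + q + 2q^2.
Iterating the recurrence: a_0,…,a_{11} = 1, 1, -3, 1, 5, -7, -3, 17, -11, -23, 45, 1.

1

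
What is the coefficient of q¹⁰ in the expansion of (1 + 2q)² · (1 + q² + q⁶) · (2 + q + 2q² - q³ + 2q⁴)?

(1 + 2q)² has coefficients 1,4,4 for degrees 0…2.
(1 + q² + q⁶) has coefficients 1,0,1,0,0,0,1,0,0,0,0 for degrees 0…10.
Finally multiplying by (2 + q + 2q² - q³ + 2q⁴), the product of all factors after the first has coefficients 2,1,4,0,4,-1,4,1,2,-1,2 for degrees 0…10.
[q¹⁰] = 1·2 + 4·(-1) + 4·2 = 6.

6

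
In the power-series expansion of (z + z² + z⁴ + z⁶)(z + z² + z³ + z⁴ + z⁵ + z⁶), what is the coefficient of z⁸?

(z + z² + z⁴ + z⁶) has coefficients 0,1,1,0,1,0,1 for degrees 0…6.
(z + z² + z³ + z⁴ + z⁵ + z⁶) has coefficients 0,1,1,1,1,1,1,0,0 for degrees 0…8.
[z⁸] = 1·0 + 1·1 + 1·1 + 1·1 = 3.

3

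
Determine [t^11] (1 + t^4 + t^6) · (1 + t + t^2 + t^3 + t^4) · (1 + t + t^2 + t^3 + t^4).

6

(1 + t^4 + t^6) has coefficients 1,0,0,0,1,0,1 for degrees 0…6.
(1 + t + t^2 + t^3 + t^4) has coefficients 1,1,1,1,1,0,0,0,0,0,0,0 for degrees 0…11.
Finally multiplying by (1 + t + t^2 + t^3 + t^4), the product of all factors after the first has coefficients 1,2,3,4,5,4,3,2,1,0,0,0 for degrees 0…11.
[t^11] = 1·0 + 1·2 + 1·4 = 6.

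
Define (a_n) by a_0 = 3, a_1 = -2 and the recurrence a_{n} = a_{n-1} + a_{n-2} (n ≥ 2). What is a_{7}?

-2

The ordinary generating function has denominator 1 - q - q^2.
Iterating the recurrence: a_0,…,a_{7} = 3, -2, 1, -1, 0, -1, -1, -2.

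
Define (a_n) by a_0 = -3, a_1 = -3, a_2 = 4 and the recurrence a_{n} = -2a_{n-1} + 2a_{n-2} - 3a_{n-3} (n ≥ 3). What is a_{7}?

-675

The ordinary generating function has denominator 1 + 2y - 2y^2 + 3y^3.
Iterating the recurrence: a_0,…,a_{7} = -3, -3, 4, -5, 27, -76, 221, -675.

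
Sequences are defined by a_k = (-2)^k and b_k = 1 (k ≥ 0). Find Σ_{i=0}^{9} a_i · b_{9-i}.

-341

This is [x^9] in the product of the two ordinary generating functions.
Σ = 1·1 − 2·1 + 4·1 − 8·1 + 16·1 − 32·1 + 64·1 − 128·1 + 256·1 − 512·1 = -341.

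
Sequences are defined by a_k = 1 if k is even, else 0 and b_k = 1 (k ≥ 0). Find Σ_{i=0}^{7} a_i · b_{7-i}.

The convolution is the t^7 coefficient of A(t)B(t).
Σ = 1·1 + 0·1 + 1·1 + 0·1 + 1·1 + 0·1 + 1·1 + 0·1 = 4.

4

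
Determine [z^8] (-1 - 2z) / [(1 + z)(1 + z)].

The denominator gives the recurrence a_n = −2a_(n−1) − a_(n−2) for n ≥ 2; the numerator fixes a_0 = -1, a_1 = 0.
Iterating: -1, 0, 1, -2, 3, -4, 5, -6, 7, so a_8 = 7.

7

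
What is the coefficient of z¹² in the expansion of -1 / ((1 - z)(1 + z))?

-1

Partial fractions give a closed form: a_n = (-1/2)·1^n + (-1/2)·(-1)^n.
At n = 12: a_12 = -1.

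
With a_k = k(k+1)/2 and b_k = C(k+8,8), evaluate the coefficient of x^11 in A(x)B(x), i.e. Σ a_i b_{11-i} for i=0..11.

The convolution is the t^11 coefficient of A(t)B(t).
Σ = 0·75582 + 1·43758 + 3·24310 + 6·12870 + 10·6435 + 15·3003 + 21·1287 + 28·495 + 36·165 + 45·45 + 55·9 + 66·1 = 352716.

352716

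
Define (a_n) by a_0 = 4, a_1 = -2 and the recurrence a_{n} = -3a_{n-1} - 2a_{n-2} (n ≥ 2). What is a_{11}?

4090

The ordinary generating function has denominator 1 + 3x + 2x^2.
Iterating the recurrence: a_0,…,a_{11} = 4, -2, -2, 10, -26, 58, -122, 250, -506, 1018, -2042, 4090.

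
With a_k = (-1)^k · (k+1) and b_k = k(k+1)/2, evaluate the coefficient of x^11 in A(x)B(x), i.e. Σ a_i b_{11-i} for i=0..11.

Write out a_i and b_{11-i} for i = 0,…,11 and sum the products.
Σ = 1·66 − 2·55 + 3·45 − 4·36 + 5·28 − 6·21 + 7·15 − 8·10 + 9·6 − 10·3 + 11·1 − 12·0 = 21.

21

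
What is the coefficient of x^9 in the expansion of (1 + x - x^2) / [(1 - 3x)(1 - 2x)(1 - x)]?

105697

Partial fractions give a closed form: a_n = (11/2)·3^n + (-5)·2^n + (1/2)·1^n.
At n = 9: a_9 = 105697.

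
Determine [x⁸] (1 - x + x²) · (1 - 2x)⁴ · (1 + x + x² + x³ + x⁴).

40

(1 - x + x²) has coefficients 1,-1,1 for degrees 0…2.
(1 - 2x)⁴ has coefficients 1,-8,24,-32,16,0,0,0,0 for degrees 0…8.
Finally multiplying by (1 + x + x² + x³ + x⁴), the product of all factors after the first has coefficients 1,-7,17,-15,1,0,8,-16,16 for degrees 0…8.
[x⁸] = 1·16 − 1·(-16) + 1·8 = 40.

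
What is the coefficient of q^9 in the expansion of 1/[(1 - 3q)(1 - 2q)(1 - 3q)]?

474440

The denominator gives the recurrence a_n = 8a_(n−1) − 21a_(n−2) + 18a_(n−3) for n ≥ 3; the numerator fixes a_0 = 1, a_1 = 8, a_2 = 43.
Iterating: 1, 8, 43, 194, 793, 3044, 11191, 39878, 138805, 474440, so a_9 = 474440.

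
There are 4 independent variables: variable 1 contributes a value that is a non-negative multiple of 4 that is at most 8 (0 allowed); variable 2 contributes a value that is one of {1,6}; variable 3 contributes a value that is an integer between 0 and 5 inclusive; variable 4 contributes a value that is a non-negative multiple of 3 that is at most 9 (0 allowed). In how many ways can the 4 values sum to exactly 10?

The generating function for the choices is (1 + x^4 + x^8)·(x + x^6)·(1 + x + x^2 + x^3 + x^4 + x^5)·(1 + x^3 + x^6 + x^9); the count is [x^10].
(1 + x^4 + x^8) has coefficients 1,0,0,0,1,0,0,0,1 for degrees 0…8.
(x + x^6) has coefficients 0,1,0,0,0,0,1,0,0,0,0 for degrees 0…10.
Multiplying by (1 + x + x^2 + x^3 + x^4 + x^5) gives running coefficients 0,1,1,1,1,1,2,1,1,1,1 for degrees 0…10.
Finally multiplying by (1 + x^3 + x^6 + x^9), the product of all factors after the first has coefficients 0,1,1,1,2,2,3,3,3,4,4 for degrees 0…10.
[x^10] = 1·4 + 1·3 + 1·1 = 8.

8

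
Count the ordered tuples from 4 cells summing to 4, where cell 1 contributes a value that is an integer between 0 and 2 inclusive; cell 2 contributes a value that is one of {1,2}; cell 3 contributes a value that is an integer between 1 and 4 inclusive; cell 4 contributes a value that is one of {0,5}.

5

The generating function for the choices is (1 + t + t^2)·(t + t^2)·(t + t^2 + t^3 + t^4)·(1 + t^5); the count is [t^4].
(1 + t + t^2) has coefficients 1,1,1 for degrees 0…2.
(t + t^2) has coefficients 0,1,1,0,0 for degrees 0…4.
Multiplying by (t + t^2 + t^3 + t^4) gives running coefficients 0,0,1,2,2 for degrees 0…4.
Finally multiplying by (1 + t^5), the product of all factors after the first has coefficients 0,0,1,2,2 for degrees 0…4.
[t^4] = 1·2 + 1·2 + 1·1 = 5.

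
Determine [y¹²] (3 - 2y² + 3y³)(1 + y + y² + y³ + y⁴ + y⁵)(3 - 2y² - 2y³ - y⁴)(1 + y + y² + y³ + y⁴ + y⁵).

-49

(3 - 2y² + 3y³) has coefficients 3,0,-2,3 for degrees 0…3.
(1 + y + y² + y³ + y⁴ + y⁵) has coefficients 1,1,1,1,1,1,0,0,0,0,0,0,0 for degrees 0…12.
Multiplying by (3 - 2y² - 2y³ - y⁴) gives running coefficients 3,3,1,-1,-2,-2,-5,-5,-3,-1,0,0,0 for degrees 0…12.
Finally multiplying by (1 + y + y² + y³ + y⁴ + y⁵), the product of all factors after the first has coefficients 3,6,7,6,4,2,-6,-14,-18,-18,-16,-14,-9 for degrees 0…12.
[y¹²] = 3·(-9) − 2·(-16) + 3·(-18) = -49.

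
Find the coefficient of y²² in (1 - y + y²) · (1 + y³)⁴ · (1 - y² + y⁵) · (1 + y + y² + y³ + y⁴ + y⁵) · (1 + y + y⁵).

(1 - y + y²) has coefficients 1,-1,1 for degrees 0…2.
(1 + y³)⁴ has coefficients 1,0,0,4,0,0,6,0,0,4,0,0,1,0,0,0,0,0,0,0,0,0,0 for degrees 0…22.
Multiplying by (1 - y² + y⁵) gives running coefficients 1,0,-1,4,0,-3,6,0,-2,4,0,2,1,0,3,0,0,1,0,0,0,0,0 for degrees 0…22.
Multiplying by (1 + y + y² + y³ + y⁴ + y⁵) gives running coefficients 1,1,0,4,4,1,6,6,5,5,5,10,5,5,10,6,6,5,4,4,1,1,1 for degrees 0…22.
Finally multiplying by (1 + y + y⁵), the product of all factors after the first has coefficients 1,2,1,4,8,6,8,12,15,14,11,21,21,15,20,21,22,16,14,18,11,8,7 for degrees 0…22.
[y²²] = 1·7 − 1·8 + 1·11 = 10.

10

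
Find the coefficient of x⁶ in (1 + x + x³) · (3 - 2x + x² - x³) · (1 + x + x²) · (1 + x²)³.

(1 + x + x³) has coefficients 1,1,0,1 for degrees 0…3.
(3 - 2x + x² - x³) has coefficients 3,-2,1,-1,0,0,0 for degrees 0…6.
Multiplying by (1 + x + x²) gives running coefficients 3,1,2,-2,0,-1,0 for degrees 0…6.
Finally multiplying by (1 + x²)³, the product of all factors after the first has coefficients 3,1,11,1,15,-4,9 for degrees 0…6.
[x⁶] = 1·9 + 1·(-4) + 1·1 = 6.

6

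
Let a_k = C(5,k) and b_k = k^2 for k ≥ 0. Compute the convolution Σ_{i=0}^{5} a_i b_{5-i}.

Write out a_i and b_{5-i} for i = 0,…,5 and sum the products.
Σ = 1·25 + 5·16 + 10·9 + 10·4 + 5·1 + 1·0 = 240.

240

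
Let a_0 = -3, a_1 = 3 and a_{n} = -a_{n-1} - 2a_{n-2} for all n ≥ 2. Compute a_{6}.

-21

The ordinary generating function has denominator 1 + z + 2z^2.
Iterating the recurrence: a_0,…,a_{6} = -3, 3, 3, -9, 3, 15, -21.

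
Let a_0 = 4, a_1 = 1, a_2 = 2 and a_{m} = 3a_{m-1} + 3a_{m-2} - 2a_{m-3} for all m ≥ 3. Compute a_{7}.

283

The ordinary generating function has denominator 1 - 3y - 3y^2 + 2y^3.
Iterating the recurrence: a_0,…,a_{7} = 4, 1, 2, 1, 7, 20, 79, 283.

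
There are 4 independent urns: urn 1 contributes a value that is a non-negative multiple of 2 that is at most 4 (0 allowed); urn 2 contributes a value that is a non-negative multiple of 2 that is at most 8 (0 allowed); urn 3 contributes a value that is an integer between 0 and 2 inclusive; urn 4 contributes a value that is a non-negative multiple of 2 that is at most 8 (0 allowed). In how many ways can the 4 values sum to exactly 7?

The generating function for the choices is (1 + x^2 + x^4)·(1 + x^2 + x^4 + x^6 + x^8)·(1 + x + x^2)·(1 + x^2 + x^4 + x^6 + x^8); the count is [x^7].
(1 + x^2 + x^4) has coefficients 1,0,1,0,1 for degrees 0…4.
(1 + x^2 + x^4 + x^6 + x^8) has coefficients 1,0,1,0,1,0,1,0 for degrees 0…7.
Multiplying by (1 + x + x^2) gives running coefficients 1,1,2,1,2,1,2,1 for degrees 0…7.
Finally multiplying by (1 + x^2 + x^4 + x^6 + x^8), the product of all factors after the first has coefficients 1,1,3,2,5,3,7,4 for degrees 0…7.
[x^7] = 1·4 + 1·3 + 1·2 = 9.

9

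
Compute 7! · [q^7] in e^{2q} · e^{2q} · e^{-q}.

2187

The EGF product rule gives c_7 = Σ_{k_1+k_2+k_3=7} C(7; k_1,k_2,k_3) · ∏ g_i(k_i), where e^{2q} gives (2)^k; e^{2q} gives (2)^k; e^{-q} gives (-1)^k.
g_1(k) for k = 0…7: 1, 2, 4, 8, 16, 32, 64, 128.
g_2(k) for k = 0…7: 1, 2, 4, 8, 16, 32, 64, 128.
g_3(k) for k = 0…7: 1, -1, 1, -1, 1, -1, 1, -1.
First combine the last two factors: h(k) = Σ_j C(k,j)·g_2(j)·g_3(k−j) for k = 0…7: 1, 1, 1, 1, 1, 1, 1, 1.
c_7 = Σ_k C(7,k)·g_1(k)·h(7−k) = 1·1·1 + 7·2·1 + 21·4·1 + 35·8·1 + 35·16·1 + 21·32·1 + 7·64·1 + 1·128·1 = 1 + 14 + 84 + 280 + 560 + 672 + 448 + 128 = 2187.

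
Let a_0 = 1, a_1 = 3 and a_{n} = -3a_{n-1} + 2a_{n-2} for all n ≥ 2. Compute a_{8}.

The ordinary generating function has denominator 1 + 3y - 2y^2.
Iterating the recurrence: a_0,…,a_{8} = 1, 3, -7, 27, -95, 339, -1207, 4299, -15311.

-15311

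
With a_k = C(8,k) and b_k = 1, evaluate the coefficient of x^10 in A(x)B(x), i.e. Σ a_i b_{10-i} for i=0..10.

Write out a_i and b_{10-i} for i = 0,…,10 and sum the products.
Σ = 1·1 + 8·1 + 28·1 + 56·1 + 70·1 + 56·1 + 28·1 + 8·1 + 1·1 + 0·1 + 0·1 = 256.

256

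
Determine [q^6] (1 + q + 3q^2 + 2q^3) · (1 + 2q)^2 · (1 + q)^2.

(1 + q + 3q^2 + 2q^3) has coefficients 1,1,3,2 for degrees 0…3.
(1 + 2q)^2 has coefficients 1,4,4,0,0,0,0 for degrees 0…6.
Finally multiplying by (1 + q)^2, the product of all factors after the first has coefficients 1,6,13,12,4,0,0 for degrees 0…6.
[q^6] = 1·0 + 1·0 + 3·4 + 2·12 = 36.

36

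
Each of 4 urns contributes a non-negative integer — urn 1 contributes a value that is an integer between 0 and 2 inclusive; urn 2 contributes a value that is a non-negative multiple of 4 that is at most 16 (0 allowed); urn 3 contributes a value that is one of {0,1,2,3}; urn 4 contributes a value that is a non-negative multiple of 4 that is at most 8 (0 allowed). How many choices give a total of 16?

The generating function for the choices is (1 + q + q²)·(1 + q⁴ + q⁸ + q¹² + q¹⁶)·(1 + q + q² + q³)·(1 + q⁴ + q⁸); the count is [q¹⁶].
(1 + q + q²) has coefficients 1,1,1 for degrees 0…2.
(1 + q⁴ + q⁸ + q¹² + q¹⁶) has coefficients 1,0,0,0,1,0,0,0,1,0,0,0,1,0,0,0,1 for degrees 0…16.
Multiplying by (1 + q + q² + q³) gives running coefficients 1,1,1,1,1,1,1,1,1,1,1,1,1,1,1,1,1 for degrees 0…16.
Finally multiplying by (1 + q⁴ + q⁸), the product of all factors after the first has coefficients 1,1,1,1,2,2,2,2,3,3,3,3,3,3,3,3,3 for degrees 0…16.
[q¹⁶] = 1·3 + 1·3 + 1·3 = 9.

9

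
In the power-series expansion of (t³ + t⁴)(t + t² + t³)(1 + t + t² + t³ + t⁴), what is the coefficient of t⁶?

(t³ + t⁴) has coefficients 0,0,0,1,1 for degrees 0…4.
(t + t² + t³) has coefficients 0,1,1,1,0,0,0 for degrees 0…6.
Finally multiplying by (1 + t + t² + t³ + t⁴), the product of all factors after the first has coefficients 0,1,2,3,3,3,2 for degrees 0…6.
[t⁶] = 1·3 + 1·2 = 5.

5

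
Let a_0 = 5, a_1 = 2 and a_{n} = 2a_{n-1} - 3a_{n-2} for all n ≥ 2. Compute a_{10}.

The ordinary generating function has denominator 1 - 2t + 3t^2.
Iterating the recurrence: a_0,…,a_{10} = 5, 2, -11, -28, -23, 38, 145, 176, -83, -694, -1139.

-1139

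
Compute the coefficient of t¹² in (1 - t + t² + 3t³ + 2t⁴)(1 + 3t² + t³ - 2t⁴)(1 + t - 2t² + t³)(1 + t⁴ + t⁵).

(1 - t + t² + 3t³ + 2t⁴) has coefficients 1,-1,1,3,2 for degrees 0…4.
(1 + 3t² + t³ - 2t⁴) has coefficients 1,0,3,1,-2,0,0,0,0,0,0,0,0 for degrees 0…12.
Multiplying by (1 + t - 2t² + t³) gives running coefficients 1,1,1,5,-7,-1,5,-2,0,0,0,0,0 for degrees 0…12.
Finally multiplying by (1 + t⁴ + t⁵), the product of all factors after the first has coefficients 1,1,1,5,-6,1,7,4,-2,-8,4,3,-2 for degrees 0…12.
[t¹²] = 1·(-2) − 1·3 + 1·4 + 3·(-8) + 2·(-2) = -29.

-29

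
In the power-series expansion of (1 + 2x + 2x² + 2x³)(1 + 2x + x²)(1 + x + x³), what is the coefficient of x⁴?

18

(1 + 2x + 2x² + 2x³) has coefficients 1,2,2,2 for degrees 0…3.
(1 + 2x + x²) has coefficients 1,2,1,0,0 for degrees 0…4.
Finally multiplying by (1 + x + x³), the product of all factors after the first has coefficients 1,3,3,2,2 for degrees 0…4.
[x⁴] = 1·2 + 2·2 + 2·3 + 2·3 = 18.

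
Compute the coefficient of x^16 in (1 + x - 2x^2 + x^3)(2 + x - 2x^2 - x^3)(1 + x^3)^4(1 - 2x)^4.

-924

(1 + x - 2x^2 + x^3) has coefficients 1,1,-2,1 for degrees 0…3.
(2 + x - 2x^2 - x^3) has coefficients 2,1,-2,-1,0,0,0,0,0,0,0,0,0,0,0,0,0 for degrees 0…16.
Multiplying by (1 + x^3)^4 gives running coefficients 2,1,-2,7,4,-8,8,6,-12,2,4,-8,-2,1,-2,-1,0 for degrees 0…16.
Finally multiplying by (1 - 2x)^4, the product of all factors after the first has coefficients 2,-15,38,-17,-100,208,-88,-266,452,-142,-364,488,-98,-271,262,-25,-104 for degrees 0…16.
[x^16] = 1·(-104) + 1·(-25) − 2·262 + 1·(-271) = -924.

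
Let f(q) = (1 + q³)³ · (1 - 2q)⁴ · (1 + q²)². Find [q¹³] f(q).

-31

(1 + q³)³ has coefficients 1,0,0,3,0,0,3,0,0,1 for degrees 0…9.
(1 - 2q)⁴ has coefficients 1,-8,24,-32,16,0,0,0,0,0,0,0,0,0 for degrees 0…13.
Finally multiplying by (1 + q²)², the product of all factors after the first has coefficients 1,-8,26,-48,65,-72,56,-32,16,0,0,0,0,0 for degrees 0…13.
[q¹³] = 1·0 + 3·0 + 3·(-32) + 1·65 = -31.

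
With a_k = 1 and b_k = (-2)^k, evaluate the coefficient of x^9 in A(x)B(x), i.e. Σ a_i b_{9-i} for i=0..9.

Write out a_i and b_{9-i} for i = 0,…,9 and sum the products.
Σ = 1·(-512) + 1·256 + 1·(-128) + 1·64 + 1·(-32) + 1·16 + 1·(-8) + 1·4 + 1·(-2) + 1·1 = -341.

-341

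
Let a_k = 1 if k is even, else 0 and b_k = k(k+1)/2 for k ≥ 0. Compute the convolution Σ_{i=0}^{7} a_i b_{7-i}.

This is [x^7] in the product of the two ordinary generating functions.
Σ = 1·28 + 0·21 + 1·15 + 0·10 + 1·6 + 0·3 + 1·1 + 0·0 = 50.

50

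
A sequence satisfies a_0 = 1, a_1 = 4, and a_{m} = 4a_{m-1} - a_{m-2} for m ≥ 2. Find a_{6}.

2911

The ordinary generating function has denominator 1 - 4t + t^2.
Iterating the recurrence: a_0,…,a_{6} = 1, 4, 15, 56, 209, 780, 2911.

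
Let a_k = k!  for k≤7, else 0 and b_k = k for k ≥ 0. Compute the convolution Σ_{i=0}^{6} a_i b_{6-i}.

205

The convolution is the x^6 coefficient of A(x)B(x).
Σ = 1·6 + 1·5 + 2·4 + 6·3 + 24·2 + 120·1 + 720·0 = 205.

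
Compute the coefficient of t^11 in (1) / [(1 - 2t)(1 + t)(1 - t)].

2730

The denominator gives the recurrence a_n = 2a_(n−1) + a_(n−2) − 2a_(n−3) for n ≥ 3; the numerator fixes a_0 = 1, a_1 = 2, a_2 = 5.
Iterating: 1, 2, 5, 10, 21, 42, 85, 170, 341, 682, 1365, 2730, so a_11 = 2730.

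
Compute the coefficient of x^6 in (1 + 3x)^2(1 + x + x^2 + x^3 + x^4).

(1 + 3x)^2 has coefficients 1,6,9 for degrees 0…2.
(1 + x + x^2 + x^3 + x^4) has coefficients 1,1,1,1,1,0,0 for degrees 0…6.
[x^6] = 1·0 + 6·0 + 9·1 = 9.

9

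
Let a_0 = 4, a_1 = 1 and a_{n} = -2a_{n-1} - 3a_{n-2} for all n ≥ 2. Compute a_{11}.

-527

The ordinary generating function has denominator 1 + 2q + 3q^2.
Iterating the recurrence: a_0,…,a_{11} = 4, 1, -14, 25, -8, -59, 142, -107, -212, 745, -854, -527.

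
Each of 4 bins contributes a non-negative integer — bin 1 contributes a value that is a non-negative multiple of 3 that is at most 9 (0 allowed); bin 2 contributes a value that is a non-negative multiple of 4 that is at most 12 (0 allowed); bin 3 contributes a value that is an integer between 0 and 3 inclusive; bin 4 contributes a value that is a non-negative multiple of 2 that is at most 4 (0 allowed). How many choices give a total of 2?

The generating function for the choices is (1 + q^3 + q^6 + q^9)·(1 + q^4 + q^8 + q^12)·(1 + q + q^2 + q^3)·(1 + q^2 + q^4); the count is [q^2].
(1 + q^3 + q^6 + q^9) has coefficients 1,0,0 for degrees 0…2.
(1 + q^4 + q^8 + q^12) has coefficients 1,0,0 for degrees 0…2.
Multiplying by (1 + q + q^2 + q^3) gives running coefficients 1,1,1 for degrees 0…2.
Finally multiplying by (1 + q^2 + q^4), the product of all factors after the first has coefficients 1,1,2 for degrees 0…2.
[q^2] = 1·2 = 2.

2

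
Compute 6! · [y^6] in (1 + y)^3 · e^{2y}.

3040

The EGF product rule gives c_6 = Σ_{k_1+k_2=6} C(6; k_1,k_2) · ∏ g_i(k_i), where (1+y)^3 gives the falling factorial (3)_k; e^{2y} gives (2)^k.
g_1(k) for k = 0…6: 1, 3, 6, 6, 0, 0, 0.
g_2(k) for k = 0…6: 1, 2, 4, 8, 16, 32, 64.
c_6 = Σ_k C(6,k)·g_1(k)·g_2(6−k) = 1·1·64 + 6·3·32 + 15·6·16 + 20·6·8 = 64 + 576 + 1440 + 960 = 3040.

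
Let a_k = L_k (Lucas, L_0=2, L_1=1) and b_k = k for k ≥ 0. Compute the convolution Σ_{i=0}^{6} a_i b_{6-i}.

The convolution is the t^6 coefficient of A(t)B(t).
Σ = 2·6 + 1·5 + 3·4 + 4·3 + 7·2 + 11·1 + 18·0 = 66.

66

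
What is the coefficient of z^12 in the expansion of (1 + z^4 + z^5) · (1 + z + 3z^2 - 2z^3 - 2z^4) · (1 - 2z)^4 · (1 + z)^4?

(1 + z^4 + z^5) has coefficients 1,0,0,0,1,1 for degrees 0…5.
(1 + z + 3z^2 - 2z^3 - 2z^4) has coefficients 1,1,3,-2,-2,0,0,0,0,0,0,0,0 for degrees 0…12.
Multiplying by (1 - 2z)^4 gives running coefficients 1,-7,19,-34,70,-112,64,32,-32,0,0,0,0 for degrees 0…12.
Finally multiplying by (1 + z)^4, the product of all factors after the first has coefficients 1,-3,-3,4,21,33,-81,-138,102,208,0,-96,-32 for degrees 0…12.
[z^12] = 1·(-32) + 1·102 + 1·(-138) = -68.

-68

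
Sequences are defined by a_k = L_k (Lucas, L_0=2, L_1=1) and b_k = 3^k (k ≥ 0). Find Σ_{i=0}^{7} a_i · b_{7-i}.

6527

The convolution is the x^7 coefficient of A(x)B(x).
Σ = 2·2187 + 1·729 + 3·243 + 4·81 + 7·27 + 11·9 + 18·3 + 29·1 = 6527.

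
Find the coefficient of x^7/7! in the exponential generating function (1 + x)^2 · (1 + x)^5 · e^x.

The EGF product rule gives c_7 = Σ_{k_1+k_2+k_3=7} C(7; k_1,k_2,k_3) · ∏ g_i(k_i), where (1+x)^2 gives the falling factorial (2)_k; (1+x)^5 gives the falling factorial (5)_k; e^x gives (1)^k.
g_1(k) for k = 0…7: 1, 2, 2, 0, 0, 0, 0, 0.
g_2(k) for k = 0…7: 1, 5, 20, 60, 120, 120, 0, 0.
g_3(k) for k = 0…7: 1, 1, 1, 1, 1, 1, 1, 1.
First combine the last two factors: h(k) = Σ_j C(k,j)·g_2(j)·g_3(k−j) for k = 0…7: 1, 6, 31, 136, 501, 1546, 4051, 9276.
c_7 = Σ_k C(7,k)·g_1(k)·h(7−k) = 1·1·9276 + 7·2·4051 + 21·2·1546 = 9276 + 56714 + 64932 = 130922.

130922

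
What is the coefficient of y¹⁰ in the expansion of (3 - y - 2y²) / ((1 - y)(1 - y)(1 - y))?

The denominator gives the recurrence a_n = 3a_(n−1) − 3a_(n−2) + a_(n−3) for n ≥ 3; the numerator fixes a_0 = 3, a_1 = 8, a_2 = 13.
Iterating: 3, 8, 13, 18, 23, 28, 33, 38, 43, 48, 53, so a_10 = 53.

53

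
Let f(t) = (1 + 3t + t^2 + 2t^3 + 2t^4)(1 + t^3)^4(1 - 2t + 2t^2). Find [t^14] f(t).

(1 + 3t + t^2 + 2t^3 + 2t^4) has coefficients 1,3,1,2,2 for degrees 0…4.
(1 + t^3)^4 has coefficients 1,0,0,4,0,0,6,0,0,4,0,0,1,0,0 for degrees 0…14.
Finally multiplying by (1 - 2t + 2t^2), the product of all factors after the first has coefficients 1,-2,2,4,-8,8,6,-12,12,4,-8,8,1,-2,2 for degrees 0…14.
[t^14] = 1·2 + 3·(-2) + 1·1 + 2·8 + 2·(-8) = -3.

-3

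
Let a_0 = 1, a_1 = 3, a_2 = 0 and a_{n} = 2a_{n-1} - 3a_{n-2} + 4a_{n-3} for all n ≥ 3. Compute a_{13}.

The ordinary generating function has denominator 1 - 2q + 3q^2 - 4q^3.
Iterating the recurrence: a_0,…,a_{13} = 1, 3, 0, -5, 2, 19, 12, -25, -10, 103, 136, -77, -150, 475.

475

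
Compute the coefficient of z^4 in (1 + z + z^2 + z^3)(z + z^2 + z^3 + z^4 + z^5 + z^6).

(1 + z + z^2 + z^3) has coefficients 1,1,1,1 for degrees 0…3.
(z + z^2 + z^3 + z^4 + z^5 + z^6) has coefficients 0,1,1,1,1 for degrees 0…4.
[z^4] = 1·1 + 1·1 + 1·1 + 1·1 = 4.

4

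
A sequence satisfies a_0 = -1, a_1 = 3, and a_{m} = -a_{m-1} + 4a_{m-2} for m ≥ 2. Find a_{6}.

-311

The ordinary generating function has denominator 1 + y - 4y^2.
Iterating the recurrence: a_0,…,a_{6} = -1, 3, -7, 19, -47, 123, -311.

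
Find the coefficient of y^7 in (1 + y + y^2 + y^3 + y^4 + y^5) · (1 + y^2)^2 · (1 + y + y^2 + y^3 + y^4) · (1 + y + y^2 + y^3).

(1 + y + y^2 + y^3 + y^4 + y^5) has coefficients 1,1,1,1,1,1 for degrees 0…5.
(1 + y^2)^2 has coefficients 1,0,2,0,1,0,0,0 for degrees 0…7.
Multiplying by (1 + y + y^2 + y^3 + y^4) gives running coefficients 1,1,3,3,4,3,3,1 for degrees 0…7.
Finally multiplying by (1 + y + y^2 + y^3), the product of all factors after the first has coefficients 1,2,5,8,11,13,13,11 for degrees 0…7.
[y^7] = 1·11 + 1·13 + 1·13 + 1·11 + 1·8 + 1·5 = 61.

61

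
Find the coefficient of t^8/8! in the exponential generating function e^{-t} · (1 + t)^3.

The EGF product rule gives c_8 = Σ_{k_1+k_2=8} C(8; k_1,k_2) · ∏ g_i(k_i), where e^{-t} gives (-1)^k; (1+t)^3 gives the falling factorial (3)_k.
g_1(k) for k = 0…8: 1, -1, 1, -1, 1, -1, 1, -1, 1.
g_2(k) for k = 0…8: 1, 3, 6, 6, 0, 0, 0, 0, 0.
c_8 = Σ_k C(8,k)·g_1(k)·g_2(8−k) = 56·(-1)·6 + 28·1·6 + 8·(-1)·3 + 1·1·1 = −336 + 168 − 24 + 1 = -191.

-191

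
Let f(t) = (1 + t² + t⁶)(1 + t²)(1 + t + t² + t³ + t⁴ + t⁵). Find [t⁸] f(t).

(1 + t² + t⁶) has coefficients 1,0,1,0,0,0,1 for degrees 0…6.
(1 + t²) has coefficients 1,0,1,0,0,0,0,0,0 for degrees 0…8.
Finally multiplying by (1 + t + t² + t³ + t⁴ + t⁵), the product of all factors after the first has coefficients 1,1,2,2,2,2,1,1,0 for degrees 0…8.
[t⁸] = 1·0 + 1·1 + 1·2 = 3.

3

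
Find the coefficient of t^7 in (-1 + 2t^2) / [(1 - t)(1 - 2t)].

The denominator gives the recurrence a_n = 3a_(n−1) − 2a_(n−2) for n ≥ 3; the numerator fixes a_0 = -1, a_1 = -3, a_2 = -5.
Iterating: -1, -3, -5, -9, -17, -33, -65, -129, so a_7 = -129.

-129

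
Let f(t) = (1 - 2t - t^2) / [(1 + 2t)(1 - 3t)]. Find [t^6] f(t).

The denominator gives the recurrence a_n = a_(n−1) + 6a_(n−2) for n ≥ 3; the numerator fixes a_0 = 1, a_1 = -1, a_2 = 4.
Iterating: 1, -1, 4, -2, 22, 10, 142, so a_6 = 142.

142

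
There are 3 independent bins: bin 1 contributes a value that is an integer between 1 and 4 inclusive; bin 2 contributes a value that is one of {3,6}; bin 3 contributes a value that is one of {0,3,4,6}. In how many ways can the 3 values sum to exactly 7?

The generating function for the choices is (y + y² + y³ + y⁴)·(y³ + y⁶)·(1 + y³ + y⁴ + y⁶); the count is [y⁷].
(y + y² + y³ + y⁴) has coefficients 0,1,1,1,1 for degrees 0…4.
(y³ + y⁶) has coefficients 0,0,0,1,0,0,1,0 for degrees 0…7.
Finally multiplying by (1 + y³ + y⁴ + y⁶), the product of all factors after the first has coefficients 0,0,0,1,0,0,2,1 for degrees 0…7.
[y⁷] = 1·2 + 1·0 + 1·0 + 1·1 = 3.

3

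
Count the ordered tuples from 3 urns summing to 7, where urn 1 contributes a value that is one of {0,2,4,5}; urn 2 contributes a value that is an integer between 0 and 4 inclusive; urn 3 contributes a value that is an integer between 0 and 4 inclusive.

13

The generating function for the choices is (1 + q² + q⁴ + q⁵)·(1 + q + q² + q³ + q⁴)·(1 + q + q² + q³ + q⁴); the count is [q⁷].
(1 + q² + q⁴ + q⁵) has coefficients 1,0,1,0,1,1 for degrees 0…5.
(1 + q + q² + q³ + q⁴) has coefficients 1,1,1,1,1,0,0,0 for degrees 0…7.
Finally multiplying by (1 + q + q² + q³ + q⁴), the product of all factors after the first has coefficients 1,2,3,4,5,4,3,2 for degrees 0…7.
[q⁷] = 1·2 + 1·4 + 1·4 + 1·3 = 13.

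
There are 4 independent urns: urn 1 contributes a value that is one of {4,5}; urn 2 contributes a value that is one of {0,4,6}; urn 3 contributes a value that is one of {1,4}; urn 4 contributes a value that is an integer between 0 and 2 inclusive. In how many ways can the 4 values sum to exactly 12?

The generating function for the choices is (y^4 + y^5)·(1 + y^4 + y^6)·(y + y^4)·(1 + y + y^2); the count is [y^12].
(y^4 + y^5) has coefficients 0,0,0,0,1,1 for degrees 0…5.
(1 + y^4 + y^6) has coefficients 1,0,0,0,1,0,1,0,0,0,0,0,0 for degrees 0…12.
Multiplying by (y + y^4) gives running coefficients 0,1,0,0,1,1,0,1,1,0,1,0,0 for degrees 0…12.
Finally multiplying by (1 + y + y^2), the product of all factors after the first has coefficients 0,1,1,1,1,2,2,2,2,2,2,1,1 for degrees 0…12.
[y^12] = 1·2 + 1·2 = 4.

4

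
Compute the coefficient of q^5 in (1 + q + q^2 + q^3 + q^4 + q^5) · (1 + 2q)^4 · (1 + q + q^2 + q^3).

(1 + q + q^2 + q^3 + q^4 + q^5) has coefficients 1,1,1,1,1,1 for degrees 0…5.
(1 + 2q)^4 has coefficients 1,8,24,32,16,0 for degrees 0…5.
Finally multiplying by (1 + q + q^2 + q^3), the product of all factors after the first has coefficients 1,9,33,65,80,72 for degrees 0…5.
[q^5] = 1·72 + 1·80 + 1·65 + 1·33 + 1·9 + 1·1 = 260.

260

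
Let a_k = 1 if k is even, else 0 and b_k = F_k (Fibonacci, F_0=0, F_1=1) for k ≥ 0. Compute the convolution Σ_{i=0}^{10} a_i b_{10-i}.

Write out a_i and b_{10-i} for i = 0,…,10 and sum the products.
Σ = 1·55 + 0·34 + 1·21 + 0·13 + 1·8 + 0·5 + 1·3 + 0·2 + 1·1 + 0·1 + 1·0 = 88.

88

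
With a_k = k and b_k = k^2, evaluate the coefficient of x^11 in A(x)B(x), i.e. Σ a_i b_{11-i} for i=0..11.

1210

The convolution is the t^11 coefficient of A(t)B(t).
Σ = 0·121 + 1·100 + 2·81 + 3·64 + 4·49 + 5·36 + 6·25 + 7·16 + 8·9 + 9·4 + 10·1 + 11·0 = 1210.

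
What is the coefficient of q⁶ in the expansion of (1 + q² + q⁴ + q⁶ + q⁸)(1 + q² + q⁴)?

3

(1 + q² + q⁴ + q⁶ + q⁸) has coefficients 1,0,1,0,1,0,1 for degrees 0…6.
(1 + q² + q⁴) has coefficients 1,0,1,0,1,0,0 for degrees 0…6.
[q⁶] = 1·0 + 1·1 + 1·1 + 1·1 = 3.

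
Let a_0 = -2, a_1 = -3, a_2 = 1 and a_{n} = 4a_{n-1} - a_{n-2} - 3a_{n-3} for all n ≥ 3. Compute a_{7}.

2784

The ordinary generating function has denominator 1 - 4z + z^2 + 3z^3.
Iterating the recurrence: a_0,…,a_{7} = -2, -3, 1, 13, 60, 224, 797, 2784.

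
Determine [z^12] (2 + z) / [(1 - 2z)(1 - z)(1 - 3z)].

5539172

The denominator gives the recurrence a_n = 6a_(n−1) − 11a_(n−2) + 6a_(n−3) for n ≥ 3; the numerator fixes a_0 = 2, a_1 = 13, a_2 = 56.
Iterating: 2, 13, 56, 205, 692, 2233, 7016, 21685, 66332, 201553, 609776, 1839565, 5539172, so a_12 = 5539172.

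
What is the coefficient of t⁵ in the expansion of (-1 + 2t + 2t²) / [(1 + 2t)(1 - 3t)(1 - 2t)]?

-55

Partial fractions give a closed form: a_n = (-3/10)·(-2)^n + (-1/5)·3^n + (-1/2)·2^n.
At n = 5: a_5 = -55.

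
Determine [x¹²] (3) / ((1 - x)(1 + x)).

3

Partial fractions give a closed form: a_n = (3/2)·1^n + (3/2)·(-1)^n.
At n = 12: a_12 = 3.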